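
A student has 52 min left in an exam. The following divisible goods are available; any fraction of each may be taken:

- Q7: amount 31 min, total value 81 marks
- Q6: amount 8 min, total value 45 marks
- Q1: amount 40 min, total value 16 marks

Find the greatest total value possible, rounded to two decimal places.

Take in order of value per unit:
- Q6 (45/8 per unit): all 8 → value 45, running total 45.00
- Q7 (81/31 per unit): all 31 → value 81, running total 126.00
- Q1 (16/40 per unit): 13 of 40 → value 13×16/40 = 5.2000, running total 131.20
Total 131.20.

131.20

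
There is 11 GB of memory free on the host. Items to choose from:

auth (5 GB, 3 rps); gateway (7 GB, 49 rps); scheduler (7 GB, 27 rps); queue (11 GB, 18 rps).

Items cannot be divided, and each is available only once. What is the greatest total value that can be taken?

49 rps

Check high-value combinations within 11 GB:
- gateway: memory 7, value 49
- scheduler: memory 7, value 27
- queue: memory 11, value 18
Best: 49 rps.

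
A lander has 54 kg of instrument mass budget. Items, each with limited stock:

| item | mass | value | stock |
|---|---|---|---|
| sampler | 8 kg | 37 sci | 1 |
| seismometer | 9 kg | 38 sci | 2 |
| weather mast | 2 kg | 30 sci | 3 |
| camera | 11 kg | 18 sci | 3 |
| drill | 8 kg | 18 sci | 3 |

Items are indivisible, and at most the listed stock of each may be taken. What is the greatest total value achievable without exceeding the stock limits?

239 sci

Top feasible selections:
- 1×sampler + 2×seismometer + 3×weather mast + 2×drill: mass 48, value 239
- 1×sampler + 2×seismometer + 3×weather mast + 1×camera + 1×drill: mass 51, value 239
- 1×sampler + 2×seismometer + 3×weather mast + 2×camera: mass 54, value 239
- 1×sampler + 2×seismometer + 2×weather mast + 3×drill: mass 54, value 227
Best: 239 sci.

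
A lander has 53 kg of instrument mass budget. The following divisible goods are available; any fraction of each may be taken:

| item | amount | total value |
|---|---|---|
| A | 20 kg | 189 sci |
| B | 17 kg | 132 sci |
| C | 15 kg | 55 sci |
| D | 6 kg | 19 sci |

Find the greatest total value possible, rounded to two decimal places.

379.17

Take in order of value per unit:
- A (189/20 per unit): all 20 → value 189, running total 189.00
- B (132/17 per unit): all 17 → value 132, running total 321.00
- C (55/15 per unit): all 15 → value 55, running total 376.00
- D (19/6 per unit): 1 of 6 → value 1×19/6 = 3.1667, running total 379.17
Total 379.17.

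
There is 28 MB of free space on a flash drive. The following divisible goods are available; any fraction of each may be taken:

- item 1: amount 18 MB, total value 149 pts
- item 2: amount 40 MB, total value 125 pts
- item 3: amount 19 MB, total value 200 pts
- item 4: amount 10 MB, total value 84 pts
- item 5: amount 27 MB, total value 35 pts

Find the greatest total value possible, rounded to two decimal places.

Take in order of value per unit:
- item 3 (200/19 per unit): all 19 → value 200, running total 200.00
- item 4 (84/10 per unit): 9 of 10 → value 9×84/10 = 75.6000, running total 275.60
Total 275.60.

275.60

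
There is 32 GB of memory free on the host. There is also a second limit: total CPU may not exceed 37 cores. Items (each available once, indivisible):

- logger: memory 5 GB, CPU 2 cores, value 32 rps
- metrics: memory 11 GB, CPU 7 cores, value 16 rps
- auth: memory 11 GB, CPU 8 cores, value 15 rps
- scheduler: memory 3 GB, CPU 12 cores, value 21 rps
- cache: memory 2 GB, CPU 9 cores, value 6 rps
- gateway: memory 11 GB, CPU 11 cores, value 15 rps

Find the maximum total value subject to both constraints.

84 rps

Feasible sets respecting both limits:
- logger+metrics+auth+scheduler: memory 30, CPU 29, value 84
- logger+metrics+scheduler+gateway: memory 30, CPU 32, value 84
- logger+auth+scheduler+gateway: memory 30, CPU 33, value 83
Best: 84 rps.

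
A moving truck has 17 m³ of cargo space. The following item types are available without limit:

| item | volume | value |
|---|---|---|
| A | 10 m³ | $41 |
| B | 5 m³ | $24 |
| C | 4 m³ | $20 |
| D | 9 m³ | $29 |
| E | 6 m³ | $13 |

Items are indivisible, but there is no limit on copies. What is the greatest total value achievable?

Best value-per-unit is C at 20/4; filling with it alone gives 4×20 = 80.
Optimal mix: 1×B + 3×C → volume 17, value 84.

$84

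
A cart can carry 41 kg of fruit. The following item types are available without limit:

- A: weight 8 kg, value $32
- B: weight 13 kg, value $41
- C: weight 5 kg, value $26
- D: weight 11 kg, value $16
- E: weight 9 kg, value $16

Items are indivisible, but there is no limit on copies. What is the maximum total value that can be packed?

$208

Best value-per-unit is C at 26/5, and filling with it alone uses weight 8×5=40. No mix of the others beats 8×26 = 208.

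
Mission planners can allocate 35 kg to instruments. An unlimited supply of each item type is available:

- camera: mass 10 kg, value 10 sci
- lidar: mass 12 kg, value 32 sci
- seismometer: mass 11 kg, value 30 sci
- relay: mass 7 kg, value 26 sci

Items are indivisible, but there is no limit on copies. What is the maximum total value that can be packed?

130 sci

Best value-per-unit is relay at 26/7, and filling with it alone uses mass 5×7=35. No mix of the others beats 5×26 = 130.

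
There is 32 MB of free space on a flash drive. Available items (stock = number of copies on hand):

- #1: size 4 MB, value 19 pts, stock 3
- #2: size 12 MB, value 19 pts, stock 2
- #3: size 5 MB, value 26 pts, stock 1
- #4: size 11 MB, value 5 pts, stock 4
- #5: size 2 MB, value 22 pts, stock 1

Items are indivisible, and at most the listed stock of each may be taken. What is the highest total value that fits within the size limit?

124 pts

Best selections within size 32 and stock limits:
- 3×#1 + 1×#2 + 1×#3 + 1×#5: size 31, value 124
- 3×#1 + 1×#3 + 1×#4 + 1×#5: size 30, value 110
- 3×#1 + 1×#3 + 1×#5: size 19, value 105
Best: 124 pts.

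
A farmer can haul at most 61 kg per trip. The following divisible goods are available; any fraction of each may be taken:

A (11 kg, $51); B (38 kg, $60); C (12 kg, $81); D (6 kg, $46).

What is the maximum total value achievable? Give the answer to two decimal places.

Take in order of value per unit:
- D (46/6 per unit): all 6 → value 46, running total 46.00
- C (81/12 per unit): all 12 → value 81, running total 127.00
- A (51/11 per unit): all 11 → value 51, running total 178.00
- B (60/38 per unit): 32 of 38 → value 32×60/38 = 50.5263, running total 228.53
Total 228.53.

228.53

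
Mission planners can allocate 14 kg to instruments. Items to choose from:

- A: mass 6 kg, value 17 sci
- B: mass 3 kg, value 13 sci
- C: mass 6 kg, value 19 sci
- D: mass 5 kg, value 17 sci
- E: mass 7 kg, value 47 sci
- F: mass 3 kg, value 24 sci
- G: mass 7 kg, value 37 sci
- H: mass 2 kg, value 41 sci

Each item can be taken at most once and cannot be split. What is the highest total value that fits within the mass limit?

This is a 0/1 knapsack; check combinations near the capacity.
- E+F+H: mass 7+3+2=12, value 47+24+41=112
- D+E+H: mass 5+7+2=14, value 17+47+41=105
- F+G+H: mass 3+7+2=12, value 24+37+41=102
- B+E+H: mass 3+7+2=12, value 13+47+41=101
Best: 112 sci.

112 sci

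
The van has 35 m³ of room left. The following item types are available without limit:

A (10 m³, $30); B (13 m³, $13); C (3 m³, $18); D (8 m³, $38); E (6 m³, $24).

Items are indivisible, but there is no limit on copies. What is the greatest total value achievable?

$200

Best value-per-unit is C at 18/3; filling with it alone gives 11×18 = 198.
Optimal mix: 9×C + 1×D → volume 35, value 200.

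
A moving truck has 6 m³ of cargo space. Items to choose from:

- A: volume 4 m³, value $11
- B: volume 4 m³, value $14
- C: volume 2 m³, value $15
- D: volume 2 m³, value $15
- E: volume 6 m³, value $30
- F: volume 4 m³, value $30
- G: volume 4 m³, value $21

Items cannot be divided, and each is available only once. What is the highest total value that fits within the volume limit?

$45

Check high-value combinations within 6 m³:
- C+F: volume 2+4=6, value 15+30=45
- D+F: volume 2+4=6, value 15+30=45
- C+G: volume 2+4=6, value 15+21=36
- D+G: volume 2+4=6, value 15+21=36
- C+D: volume 2+2=4, value 15+15=30
Best: $45.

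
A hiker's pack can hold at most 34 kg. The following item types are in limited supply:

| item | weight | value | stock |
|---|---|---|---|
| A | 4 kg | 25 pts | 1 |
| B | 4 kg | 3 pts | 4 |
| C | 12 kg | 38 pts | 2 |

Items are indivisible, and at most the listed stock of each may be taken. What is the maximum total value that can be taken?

Best selections within weight 34 and stock limits:
- 1×A + 1×B + 2×C: weight 32, value 104
- 1×A + 2×C: weight 28, value 101
- 2×B + 2×C: weight 32, value 82
- 1×B + 2×C: weight 28, value 79
Best: 104 pts.

104 pts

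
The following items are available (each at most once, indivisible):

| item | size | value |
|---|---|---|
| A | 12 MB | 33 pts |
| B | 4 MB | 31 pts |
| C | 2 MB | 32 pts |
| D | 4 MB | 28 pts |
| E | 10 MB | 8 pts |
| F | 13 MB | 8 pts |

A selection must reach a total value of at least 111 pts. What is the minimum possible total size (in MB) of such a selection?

Subsets with value ≥ 111, sorted by total size:
- A+B+C+D: size 22, value 124
- A+B+C+D+E: size 32, value 132
Minimum size: 22 MB.

22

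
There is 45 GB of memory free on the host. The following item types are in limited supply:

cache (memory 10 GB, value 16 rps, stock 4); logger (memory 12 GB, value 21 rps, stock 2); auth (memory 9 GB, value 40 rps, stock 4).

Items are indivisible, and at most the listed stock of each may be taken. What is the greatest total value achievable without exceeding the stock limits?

160 rps

Top feasible selections:
- 4×auth: memory 36, value 160
- 1×logger + 3×auth: memory 39, value 141
Best: 160 rps.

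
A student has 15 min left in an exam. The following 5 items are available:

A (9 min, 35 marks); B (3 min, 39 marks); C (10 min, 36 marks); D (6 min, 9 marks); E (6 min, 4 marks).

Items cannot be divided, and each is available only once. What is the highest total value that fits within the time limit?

75 marks

Check high-value combinations within 15 min:
- B+C: time 3+10=13, value 39+36=75
- A+B: time 9+3=12, value 35+39=74
- B+D+E: time 3+6+6=15, value 39+9+4=52
- B+D: time 3+6=9, value 39+9=48
- A+D: time 9+6=15, value 35+9=44
Best: 75 marks.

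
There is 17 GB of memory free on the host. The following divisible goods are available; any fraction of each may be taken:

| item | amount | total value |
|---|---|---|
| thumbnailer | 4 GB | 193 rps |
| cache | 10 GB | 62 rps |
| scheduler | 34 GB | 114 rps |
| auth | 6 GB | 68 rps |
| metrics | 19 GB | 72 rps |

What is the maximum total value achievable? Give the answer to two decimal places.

Take in order of value per unit:
- thumbnailer (193/4 per unit): all 4 → value 193, running total 193.00
- auth (68/6 per unit): all 6 → value 68, running total 261.00
- cache (62/10 per unit): 7 of 10 → value 7×62/10 = 43.4000, running total 304.40
Total 304.40.

304.40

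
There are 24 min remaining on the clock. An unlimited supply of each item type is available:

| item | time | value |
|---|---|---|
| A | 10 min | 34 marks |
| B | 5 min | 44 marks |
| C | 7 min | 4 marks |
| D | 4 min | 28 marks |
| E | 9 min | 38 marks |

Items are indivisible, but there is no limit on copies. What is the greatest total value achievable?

Best value-per-unit is B at 44/5; filling with it alone gives 4×44 = 176.
Optimal mix: 4×B + 1×D → time 24, value 204.

204 marks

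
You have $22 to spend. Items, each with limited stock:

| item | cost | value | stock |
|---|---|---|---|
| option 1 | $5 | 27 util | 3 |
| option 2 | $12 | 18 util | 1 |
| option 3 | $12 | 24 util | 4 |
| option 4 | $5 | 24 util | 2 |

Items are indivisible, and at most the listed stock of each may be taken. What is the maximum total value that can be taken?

105 util

Best selections within cost 22 and stock limits:
- 3×option 1 + 1×option 4: cost 20, value 105
- 2×option 1 + 2×option 4: cost 20, value 102
- 3×option 1: cost 15, value 81
- 2×option 1 + 1×option 4: cost 15, value 78
Best: 105 util.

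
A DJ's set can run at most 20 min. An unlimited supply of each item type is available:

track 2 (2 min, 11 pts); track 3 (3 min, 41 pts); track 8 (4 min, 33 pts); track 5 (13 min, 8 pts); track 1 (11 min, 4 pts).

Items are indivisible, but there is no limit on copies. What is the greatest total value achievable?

257 pts

Best value-per-unit is track 3 at 41/3; filling with it alone gives 6×41 = 246.
Optimal mix: 1×track 2 + 6×track 3 → duration 20, value 257.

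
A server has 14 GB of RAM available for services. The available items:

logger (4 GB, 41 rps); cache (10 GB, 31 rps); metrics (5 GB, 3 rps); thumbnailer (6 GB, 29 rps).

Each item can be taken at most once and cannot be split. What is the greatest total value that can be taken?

72 rps

This is a 0/1 knapsack; check combinations near the capacity.
- logger+cache: memory 4+10=14, value 41+31=72
- logger+thumbnailer: memory 4+6=10, value 41+29=70
- logger+metrics: memory 4+5=9, value 41+3=44
Best: 72 rps.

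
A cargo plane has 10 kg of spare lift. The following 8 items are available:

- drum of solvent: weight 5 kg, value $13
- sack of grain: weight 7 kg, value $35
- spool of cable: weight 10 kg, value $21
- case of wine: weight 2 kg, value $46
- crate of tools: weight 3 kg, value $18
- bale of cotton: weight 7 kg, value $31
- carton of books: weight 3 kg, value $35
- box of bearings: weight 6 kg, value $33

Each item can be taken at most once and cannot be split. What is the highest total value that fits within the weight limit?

Check high-value combinations within 10 kg:
- case of wine+crate of tools+carton of books: weight 2+3+3=8, value 46+18+35=99
- drum of solvent+case of wine+carton of books: weight 5+2+3=10, value 13+46+35=94
- case of wine+carton of books: weight 2+3=5, value 46+35=81
- sack of grain+case of wine: weight 7+2=9, value 35+46=81
Best: $99.

$99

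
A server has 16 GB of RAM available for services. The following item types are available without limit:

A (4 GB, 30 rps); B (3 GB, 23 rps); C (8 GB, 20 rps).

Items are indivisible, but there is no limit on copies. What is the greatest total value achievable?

122 rps

Best value-per-unit is B at 23/3; filling with it alone gives 5×23 = 115.
Optimal mix: 1×A + 4×B → memory 16, value 122.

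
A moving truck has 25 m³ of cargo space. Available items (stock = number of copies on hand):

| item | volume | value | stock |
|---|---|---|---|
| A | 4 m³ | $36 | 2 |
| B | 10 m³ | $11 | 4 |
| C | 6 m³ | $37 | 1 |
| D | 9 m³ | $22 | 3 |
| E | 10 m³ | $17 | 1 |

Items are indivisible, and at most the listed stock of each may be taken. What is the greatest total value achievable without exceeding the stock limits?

Best selections within volume 25 and stock limits:
- 2×A + 1×C + 1×D: volume 23, value 131
- 2×A + 1×C + 1×E: volume 24, value 126
- 2×A + 1×B + 1×C: volume 24, value 120
- 2×A + 1×C: volume 14, value 109
Best: $131.

$131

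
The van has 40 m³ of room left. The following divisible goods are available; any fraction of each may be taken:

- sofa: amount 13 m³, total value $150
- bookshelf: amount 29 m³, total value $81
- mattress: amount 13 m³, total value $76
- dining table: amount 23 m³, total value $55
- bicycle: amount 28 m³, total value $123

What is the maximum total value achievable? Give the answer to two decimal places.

Take in order of value per unit:
- sofa (150/13 per unit): all 13 → value 150, running total 150.00
- mattress (76/13 per unit): all 13 → value 76, running total 226.00
- bicycle (123/28 per unit): 14 of 28 → value 14×123/28 = 61.5000, running total 287.50
Total 287.50.

287.50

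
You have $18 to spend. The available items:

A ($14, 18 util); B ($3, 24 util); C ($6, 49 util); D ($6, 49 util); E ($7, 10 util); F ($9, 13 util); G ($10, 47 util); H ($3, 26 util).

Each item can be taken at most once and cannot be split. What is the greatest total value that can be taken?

Check high-value combinations within $18:
- B+C+D+H: cost 3+6+6+3=18, value 24+49+49+26=148
- C+D+H: cost 6+6+3=15, value 49+49+26=124
- B+C+D: cost 3+6+6=15, value 24+49+49=122
- B+C+H: cost 3+6+3=12, value 24+49+26=99
- B+D+H: cost 3+6+3=12, value 24+49+26=99
Best: 148 util.

148 util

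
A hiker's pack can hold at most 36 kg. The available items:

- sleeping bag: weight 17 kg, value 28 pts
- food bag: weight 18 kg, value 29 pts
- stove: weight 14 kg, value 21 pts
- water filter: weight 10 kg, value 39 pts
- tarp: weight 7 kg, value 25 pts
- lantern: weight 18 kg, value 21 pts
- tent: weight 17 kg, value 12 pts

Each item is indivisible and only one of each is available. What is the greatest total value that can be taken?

This is a 0/1 knapsack; check combinations near the capacity.
- food bag+water filter+tarp: weight 18+10+7=35, value 29+39+25=93
- sleeping bag+water filter+tarp: weight 17+10+7=34, value 28+39+25=92
- stove+water filter+tarp: weight 14+10+7=31, value 21+39+25=85
- water filter+tarp+lantern: weight 10+7+18=35, value 39+25+21=85
Best: 93 pts.

93 pts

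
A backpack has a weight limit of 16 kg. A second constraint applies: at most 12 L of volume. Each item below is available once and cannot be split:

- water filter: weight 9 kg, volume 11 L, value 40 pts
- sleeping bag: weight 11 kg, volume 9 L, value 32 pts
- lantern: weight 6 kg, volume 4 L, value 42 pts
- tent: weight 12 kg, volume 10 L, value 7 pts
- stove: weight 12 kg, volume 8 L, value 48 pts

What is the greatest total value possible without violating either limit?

Feasible sets respecting both limits:
- stove: weight 12, volume 8, value 48
- lantern: weight 6, volume 4, value 42
- water filter: weight 9, volume 11, value 40
- sleeping bag: weight 11, volume 9, value 32
Best: 48 pts.

48 pts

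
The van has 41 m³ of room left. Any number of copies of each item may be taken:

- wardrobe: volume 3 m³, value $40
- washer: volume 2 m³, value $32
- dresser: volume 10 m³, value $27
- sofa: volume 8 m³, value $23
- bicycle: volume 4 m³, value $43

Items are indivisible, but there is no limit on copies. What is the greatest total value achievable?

Best value-per-unit is washer at 32/2; filling with it alone gives 20×32 = 640.
Optimal mix: 1×wardrobe + 19×washer → volume 41, value 648.

$648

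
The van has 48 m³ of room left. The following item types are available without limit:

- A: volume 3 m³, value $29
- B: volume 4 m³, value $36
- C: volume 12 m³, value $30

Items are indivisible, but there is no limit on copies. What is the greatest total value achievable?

Best value-per-unit is A at 29/3, and filling with it alone uses volume 16×3=48. No mix of the others beats 16×29 = 464.

$464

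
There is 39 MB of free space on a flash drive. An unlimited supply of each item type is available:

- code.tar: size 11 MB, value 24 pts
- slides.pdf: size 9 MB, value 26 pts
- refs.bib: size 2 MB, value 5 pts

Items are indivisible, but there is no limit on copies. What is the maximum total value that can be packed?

Best value-per-unit is slides.pdf at 26/9; filling with it alone gives 4×26 = 104.
Optimal mix: 4×slides.pdf + 1×refs.bib → size 38, value 109.

109 pts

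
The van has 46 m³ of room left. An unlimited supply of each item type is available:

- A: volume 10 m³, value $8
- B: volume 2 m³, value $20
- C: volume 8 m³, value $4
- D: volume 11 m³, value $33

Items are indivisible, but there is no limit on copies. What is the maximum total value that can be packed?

$460

Best value-per-unit is B at 20/2, and filling with it alone uses volume 23×2=46. No mix of the others beats 23×20 = 460.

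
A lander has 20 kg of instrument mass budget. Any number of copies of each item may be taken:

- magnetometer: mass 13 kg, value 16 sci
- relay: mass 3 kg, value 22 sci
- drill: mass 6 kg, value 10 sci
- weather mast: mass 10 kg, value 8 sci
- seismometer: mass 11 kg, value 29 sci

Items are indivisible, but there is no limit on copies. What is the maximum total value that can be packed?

Best value-per-unit is relay at 22/3, and filling with it alone uses mass 6×3=18. No mix of the others beats 6×22 = 132.

132 sci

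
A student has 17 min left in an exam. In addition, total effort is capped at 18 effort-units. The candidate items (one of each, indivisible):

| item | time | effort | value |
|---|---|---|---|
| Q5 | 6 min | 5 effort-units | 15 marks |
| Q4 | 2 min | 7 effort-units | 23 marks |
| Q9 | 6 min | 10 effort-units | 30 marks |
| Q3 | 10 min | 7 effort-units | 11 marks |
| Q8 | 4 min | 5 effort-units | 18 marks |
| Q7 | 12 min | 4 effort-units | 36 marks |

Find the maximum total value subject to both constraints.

Feasible sets respecting both limits:
- Q4+Q7: time 14, effort 11, value 59
- Q5+Q4+Q8: time 12, effort 17, value 56
- Q8+Q7: time 16, effort 9, value 54
Best: 59 marks.

59 marks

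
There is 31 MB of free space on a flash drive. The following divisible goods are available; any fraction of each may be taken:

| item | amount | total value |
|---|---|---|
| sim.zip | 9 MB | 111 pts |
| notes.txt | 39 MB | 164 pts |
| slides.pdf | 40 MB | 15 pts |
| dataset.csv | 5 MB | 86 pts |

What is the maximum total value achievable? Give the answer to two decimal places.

268.49

Take in order of value per unit:
- dataset.csv (86/5 per unit): all 5 → value 86, running total 86.00
- sim.zip (111/9 per unit): all 9 → value 111, running total 197.00
- notes.txt (164/39 per unit): 17 of 39 → value 17×164/39 = 71.4872, running total 268.49
Total 268.49.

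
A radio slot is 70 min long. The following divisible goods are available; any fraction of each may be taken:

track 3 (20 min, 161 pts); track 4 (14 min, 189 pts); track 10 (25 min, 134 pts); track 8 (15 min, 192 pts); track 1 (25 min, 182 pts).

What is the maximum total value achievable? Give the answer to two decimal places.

Take in order of value per unit:
- track 4 (189/14 per unit): all 14 → value 189, running total 189.00
- track 8 (192/15 per unit): all 15 → value 192, running total 381.00
- track 3 (161/20 per unit): all 20 → value 161, running total 542.00
- track 1 (182/25 per unit): 21 of 25 → value 21×182/25 = 152.8800, running total 694.88
Total 694.88.

694.88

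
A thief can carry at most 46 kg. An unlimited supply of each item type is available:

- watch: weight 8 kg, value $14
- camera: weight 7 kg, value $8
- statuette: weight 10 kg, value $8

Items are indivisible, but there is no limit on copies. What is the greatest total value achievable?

$72

Best value-per-unit is watch at 14/8; filling with it alone gives 5×14 = 70.
Optimal mix: 4×watch + 2×camera → weight 46, value 72.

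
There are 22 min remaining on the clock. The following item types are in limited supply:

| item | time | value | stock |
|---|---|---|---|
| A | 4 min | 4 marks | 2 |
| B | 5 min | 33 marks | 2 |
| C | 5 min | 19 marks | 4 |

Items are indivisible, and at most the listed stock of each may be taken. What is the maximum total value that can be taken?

Top feasible selections:
- 2×B + 2×C: time 20, value 104
- 1×B + 3×C: time 20, value 90
- 1×A + 2×B + 1×C: time 19, value 89
Best: 104 marks.

104 marks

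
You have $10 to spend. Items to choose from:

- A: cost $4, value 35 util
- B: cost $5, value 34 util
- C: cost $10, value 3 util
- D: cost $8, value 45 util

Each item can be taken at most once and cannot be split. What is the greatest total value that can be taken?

Check high-value combinations within $10:
- A+B: cost 4+5=9, value 35+34=69
- D: cost 8, value 45
- A: cost 4, value 35
- B: cost 5, value 34
Best: 69 util.

69 util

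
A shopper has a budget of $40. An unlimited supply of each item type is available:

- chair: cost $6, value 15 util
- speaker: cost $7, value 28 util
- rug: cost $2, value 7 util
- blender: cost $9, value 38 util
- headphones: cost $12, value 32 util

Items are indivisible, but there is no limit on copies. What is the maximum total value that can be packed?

166 util

Best value-per-unit is blender at 38/9; filling with it alone gives 4×38 = 152.
Optimal mix: 2×rug + 4×blender → cost 40, value 166.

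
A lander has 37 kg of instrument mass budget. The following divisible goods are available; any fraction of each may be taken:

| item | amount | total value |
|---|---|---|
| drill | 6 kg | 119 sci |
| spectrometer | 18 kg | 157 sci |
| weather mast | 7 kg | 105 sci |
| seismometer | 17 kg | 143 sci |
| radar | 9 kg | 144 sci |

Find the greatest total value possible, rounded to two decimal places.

Take in order of value per unit:
- drill (119/6 per unit): all 6 → value 119, running total 119.00
- radar (144/9 per unit): all 9 → value 144, running total 263.00
- weather mast (105/7 per unit): all 7 → value 105, running total 368.00
- spectrometer (157/18 per unit): 15 of 18 → value 15×157/18 = 130.8333, running total 498.83
Total 498.83.

498.83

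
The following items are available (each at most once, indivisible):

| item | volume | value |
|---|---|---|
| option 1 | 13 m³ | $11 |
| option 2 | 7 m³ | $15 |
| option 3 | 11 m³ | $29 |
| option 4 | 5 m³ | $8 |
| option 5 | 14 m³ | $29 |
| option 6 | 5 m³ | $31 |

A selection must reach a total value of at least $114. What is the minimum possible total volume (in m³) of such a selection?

50

Subsets with value ≥ 114, sorted by total volume:
- option 1+option 2+option 3+option 5+option 6: volume 50, value 115
- option 1+option 2+option 3+option 4+option 5+option 6: volume 55, value 123
Minimum volume: 50 m³.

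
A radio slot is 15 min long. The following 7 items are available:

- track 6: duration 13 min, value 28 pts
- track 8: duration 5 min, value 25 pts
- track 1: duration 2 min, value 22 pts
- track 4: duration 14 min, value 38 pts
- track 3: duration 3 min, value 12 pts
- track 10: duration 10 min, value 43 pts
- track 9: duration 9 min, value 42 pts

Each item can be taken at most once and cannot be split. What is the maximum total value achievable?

Check high-value combinations within 15 min:
- track 1+track 3+track 10: duration 2+3+10=15, value 22+12+43=77
- track 1+track 3+track 9: duration 2+3+9=14, value 22+12+42=76
- track 8+track 10: duration 5+10=15, value 25+43=68
- track 8+track 9: duration 5+9=14, value 25+42=67
Best: 77 pts.

77 pts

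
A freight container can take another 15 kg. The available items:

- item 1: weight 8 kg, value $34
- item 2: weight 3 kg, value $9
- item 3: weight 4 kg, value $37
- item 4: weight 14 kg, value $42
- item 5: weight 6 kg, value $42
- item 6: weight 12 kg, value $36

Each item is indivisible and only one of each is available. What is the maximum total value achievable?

$88

Check high-value combinations within 15 kg:
- item 2+item 3+item 5: weight 3+4+6=13, value 9+37+42=88
- item 1+item 2+item 3: weight 8+3+4=15, value 34+9+37=80
- item 3+item 5: weight 4+6=10, value 37+42=79
Best: $88.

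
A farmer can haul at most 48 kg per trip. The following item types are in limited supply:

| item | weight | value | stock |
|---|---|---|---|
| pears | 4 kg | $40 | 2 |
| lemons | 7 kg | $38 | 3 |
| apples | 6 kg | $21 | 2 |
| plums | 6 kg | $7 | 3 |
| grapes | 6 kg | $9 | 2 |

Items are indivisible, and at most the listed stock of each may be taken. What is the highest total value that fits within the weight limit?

$245

Best selections within weight 48 and stock limits:
- 2×pears + 3×lemons + 2×apples + 1×grapes: weight 47, value 245
- 2×pears + 3×lemons + 2×apples + 1×plums: weight 47, value 243
- 2×pears + 3×lemons + 2×apples: weight 41, value 236
Best: $245.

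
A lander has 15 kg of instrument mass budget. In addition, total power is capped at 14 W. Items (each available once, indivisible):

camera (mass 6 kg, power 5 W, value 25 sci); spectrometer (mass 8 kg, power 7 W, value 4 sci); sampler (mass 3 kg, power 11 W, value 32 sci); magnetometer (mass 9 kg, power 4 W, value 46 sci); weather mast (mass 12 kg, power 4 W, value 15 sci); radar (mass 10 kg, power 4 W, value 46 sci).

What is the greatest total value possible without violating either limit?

71 sci

Feasible sets respecting both limits:
- camera+magnetometer: mass 15, power 9, value 71
- magnetometer: mass 9, power 4, value 46
- radar: mass 10, power 4, value 46
Best: 71 sci.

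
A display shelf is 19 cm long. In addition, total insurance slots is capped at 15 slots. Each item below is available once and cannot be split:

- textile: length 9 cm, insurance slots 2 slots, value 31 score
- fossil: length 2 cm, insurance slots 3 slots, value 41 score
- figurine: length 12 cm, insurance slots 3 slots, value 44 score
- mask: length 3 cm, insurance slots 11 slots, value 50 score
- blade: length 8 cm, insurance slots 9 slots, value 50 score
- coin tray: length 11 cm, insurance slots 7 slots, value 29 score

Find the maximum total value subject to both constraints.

122 score

Feasible sets respecting both limits:
- textile+fossil+blade: length 19, insurance slots 14, value 122
- figurine+mask: length 15, insurance slots 14, value 94
- fossil+mask: length 5, insurance slots 14, value 91
- fossil+blade: length 10, insurance slots 12, value 91
Best: 122 score.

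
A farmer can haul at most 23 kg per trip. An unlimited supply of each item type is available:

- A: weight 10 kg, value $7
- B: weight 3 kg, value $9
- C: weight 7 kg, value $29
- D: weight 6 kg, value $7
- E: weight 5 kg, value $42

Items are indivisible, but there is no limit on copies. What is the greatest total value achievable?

Best value-per-unit is E at 42/5; filling with it alone gives 4×42 = 168.
Optimal mix: 1×B + 4×E → weight 23, value 177.

$177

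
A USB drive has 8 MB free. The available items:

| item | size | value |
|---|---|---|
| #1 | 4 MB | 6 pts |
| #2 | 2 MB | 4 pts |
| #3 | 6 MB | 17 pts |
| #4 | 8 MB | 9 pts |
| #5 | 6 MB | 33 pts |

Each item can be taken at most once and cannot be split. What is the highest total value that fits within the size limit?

Check high-value combinations within 8 MB:
- #2+#5: size 2+6=8, value 4+33=37
- #5: size 6, value 33
- #2+#3: size 2+6=8, value 4+17=21
- #3: size 6, value 17
- #1+#2: size 4+2=6, value 6+4=10
Best: 37 pts.

37 pts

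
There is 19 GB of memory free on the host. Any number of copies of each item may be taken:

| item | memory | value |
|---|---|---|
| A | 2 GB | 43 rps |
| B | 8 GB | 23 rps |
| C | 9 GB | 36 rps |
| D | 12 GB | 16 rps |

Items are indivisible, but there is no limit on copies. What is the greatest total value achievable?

387 rps

Best value-per-unit is A at 43/2, and filling with it alone uses memory 9×2=18. No mix of the others beats 9×43 = 387.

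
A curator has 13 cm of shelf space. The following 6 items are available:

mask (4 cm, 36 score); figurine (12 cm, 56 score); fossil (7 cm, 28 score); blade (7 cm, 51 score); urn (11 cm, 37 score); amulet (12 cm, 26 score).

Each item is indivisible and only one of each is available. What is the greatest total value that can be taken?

Check high-value combinations within 13 cm:
- mask+blade: length 4+7=11, value 36+51=87
- mask+fossil: length 4+7=11, value 36+28=64
- figurine: length 12, value 56
Best: 87 score.

87 score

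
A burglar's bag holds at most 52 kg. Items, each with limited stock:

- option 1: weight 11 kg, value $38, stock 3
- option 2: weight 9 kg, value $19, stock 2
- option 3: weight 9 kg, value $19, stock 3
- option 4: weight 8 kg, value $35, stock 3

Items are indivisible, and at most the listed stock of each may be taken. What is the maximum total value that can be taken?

$184

Top feasible selections:
- 3×option 1 + 2×option 4: weight 49, value 184
- 2×option 1 + 3×option 4: weight 46, value 181
- 3×option 1 + 1×option 3 + 1×option 4: weight 50, value 168
- 3×option 1 + 1×option 2 + 1×option 4: weight 50, value 168
Best: $184.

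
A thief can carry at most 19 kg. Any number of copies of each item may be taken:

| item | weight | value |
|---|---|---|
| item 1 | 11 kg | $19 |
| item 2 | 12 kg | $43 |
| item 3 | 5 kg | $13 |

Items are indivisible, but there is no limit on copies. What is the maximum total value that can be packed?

Best value-per-unit is item 2 at 43/12; filling with it alone gives 1×43 = 43.
Optimal mix: 1×item 2 + 1×item 3 → weight 17, value 56.

$56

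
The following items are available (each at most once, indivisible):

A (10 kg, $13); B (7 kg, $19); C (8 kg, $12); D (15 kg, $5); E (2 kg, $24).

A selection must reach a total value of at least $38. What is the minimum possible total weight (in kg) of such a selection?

9

Subsets with value ≥ 38, sorted by total weight:
- B+E: weight 9, value 43
- B+C+E: weight 17, value 55
- A+B+E: weight 19, value 56
Minimum weight: 9 kg.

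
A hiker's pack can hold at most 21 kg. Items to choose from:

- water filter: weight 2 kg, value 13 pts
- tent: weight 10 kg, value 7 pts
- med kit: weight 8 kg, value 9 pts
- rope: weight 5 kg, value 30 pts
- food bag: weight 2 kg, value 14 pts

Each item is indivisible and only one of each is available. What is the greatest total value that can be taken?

Check high-value combinations within 21 kg:
- water filter+med kit+rope+food bag: weight 2+8+5+2=17, value 13+9+30+14=66
- water filter+tent+rope+food bag: weight 2+10+5+2=19, value 13+7+30+14=64
- water filter+rope+food bag: weight 2+5+2=9, value 13+30+14=57
- med kit+rope+food bag: weight 8+5+2=15, value 9+30+14=53
Best: 66 pts.

66 pts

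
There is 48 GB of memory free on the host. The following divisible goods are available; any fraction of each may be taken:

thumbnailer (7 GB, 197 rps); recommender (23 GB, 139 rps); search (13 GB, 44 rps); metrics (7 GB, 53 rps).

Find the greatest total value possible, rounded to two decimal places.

426.23

Take in order of value per unit:
- thumbnailer (197/7 per unit): all 7 → value 197, running total 197.00
- metrics (53/7 per unit): all 7 → value 53, running total 250.00
- recommender (139/23 per unit): all 23 → value 139, running total 389.00
- search (44/13 per unit): 11 of 13 → value 11×44/13 = 37.2308, running total 426.23
Total 426.23.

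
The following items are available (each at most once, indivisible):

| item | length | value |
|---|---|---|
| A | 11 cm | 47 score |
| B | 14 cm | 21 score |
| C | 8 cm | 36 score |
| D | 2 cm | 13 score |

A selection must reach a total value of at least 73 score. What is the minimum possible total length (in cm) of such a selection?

Subsets with value ≥ 73, sorted by total length:
- A+C: length 19, value 83
- A+C+D: length 21, value 96
Minimum length: 19 cm.

19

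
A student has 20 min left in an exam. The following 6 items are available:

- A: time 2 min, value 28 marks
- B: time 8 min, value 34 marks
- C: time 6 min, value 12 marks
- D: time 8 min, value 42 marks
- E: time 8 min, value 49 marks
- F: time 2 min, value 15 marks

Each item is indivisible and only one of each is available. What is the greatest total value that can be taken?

134 marks

Check high-value combinations within 20 min:
- A+D+E+F: time 2+8+8+2=20, value 28+42+49+15=134
- A+B+E+F: time 2+8+8+2=20, value 28+34+49+15=126
- A+D+E: time 2+8+8=18, value 28+42+49=119
Best: 134 marks.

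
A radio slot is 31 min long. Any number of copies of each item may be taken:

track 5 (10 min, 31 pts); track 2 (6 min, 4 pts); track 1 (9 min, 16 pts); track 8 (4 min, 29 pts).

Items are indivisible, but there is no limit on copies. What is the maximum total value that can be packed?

203 pts

Best value-per-unit is track 8 at 29/4, and filling with it alone uses duration 7×4=28. No mix of the others beats 7×29 = 203.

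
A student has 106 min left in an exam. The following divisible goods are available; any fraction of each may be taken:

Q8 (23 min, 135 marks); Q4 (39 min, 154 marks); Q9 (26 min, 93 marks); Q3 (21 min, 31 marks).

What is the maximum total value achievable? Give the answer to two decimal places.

408.57

Take in order of value per unit:
- Q8 (135/23 per unit): all 23 → value 135, running total 135.00
- Q4 (154/39 per unit): all 39 → value 154, running total 289.00
- Q9 (93/26 per unit): all 26 → value 93, running total 382.00
- Q3 (31/21 per unit): 18 of 21 → value 18×31/21 = 26.5714, running total 408.57
Total 408.57.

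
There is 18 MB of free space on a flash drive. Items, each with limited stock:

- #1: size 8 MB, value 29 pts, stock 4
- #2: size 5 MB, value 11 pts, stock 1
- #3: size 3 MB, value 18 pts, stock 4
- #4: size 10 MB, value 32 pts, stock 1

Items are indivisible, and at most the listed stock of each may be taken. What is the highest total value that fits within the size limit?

Top feasible selections:
- 1×#2 + 4×#3: size 17, value 83
- 1×#1 + 3×#3: size 17, value 83
- 4×#3: size 12, value 72
- 2×#3 + 1×#4: size 16, value 68
Best: 83 pts.

83 pts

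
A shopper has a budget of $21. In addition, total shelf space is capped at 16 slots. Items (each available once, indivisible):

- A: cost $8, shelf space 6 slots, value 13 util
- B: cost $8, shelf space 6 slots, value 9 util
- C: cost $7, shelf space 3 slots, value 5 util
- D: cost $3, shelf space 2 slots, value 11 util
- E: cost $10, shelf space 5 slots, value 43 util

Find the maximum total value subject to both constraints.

Feasible sets respecting both limits:
- A+D+E: cost 21, shelf space 13, value 67
- B+D+E: cost 21, shelf space 13, value 63
- C+D+E: cost 20, shelf space 10, value 59
Best: 67 util.

67 util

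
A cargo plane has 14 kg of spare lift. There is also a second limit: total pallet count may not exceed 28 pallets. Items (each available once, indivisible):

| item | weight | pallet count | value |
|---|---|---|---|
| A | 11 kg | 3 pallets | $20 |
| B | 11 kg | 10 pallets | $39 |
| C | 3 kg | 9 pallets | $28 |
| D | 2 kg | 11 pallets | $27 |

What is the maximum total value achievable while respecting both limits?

$67

Feasible sets respecting both limits:
- B+C: weight 14, pallet count 19, value 67
- B+D: weight 13, pallet count 21, value 66
- C+D: weight 5, pallet count 20, value 55
- A+C: weight 14, pallet count 12, value 48
Best: $67.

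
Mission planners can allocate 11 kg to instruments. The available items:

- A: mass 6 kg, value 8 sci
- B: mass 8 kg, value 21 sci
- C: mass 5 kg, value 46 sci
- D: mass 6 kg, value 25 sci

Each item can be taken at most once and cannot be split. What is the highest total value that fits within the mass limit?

This is a 0/1 knapsack; check combinations near the capacity.
- C+D: mass 5+6=11, value 46+25=71
- A+C: mass 6+5=11, value 8+46=54
- C: mass 5, value 46
- D: mass 6, value 25
Best: 71 sci.

71 sci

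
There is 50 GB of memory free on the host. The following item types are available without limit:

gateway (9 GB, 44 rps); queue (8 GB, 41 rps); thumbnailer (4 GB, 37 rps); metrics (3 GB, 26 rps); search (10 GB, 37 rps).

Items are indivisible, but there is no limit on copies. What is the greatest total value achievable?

459 rps

Best value-per-unit is thumbnailer at 37/4; filling with it alone gives 12×37 = 444.
Optimal mix: 11×thumbnailer + 2×metrics → memory 50, value 459.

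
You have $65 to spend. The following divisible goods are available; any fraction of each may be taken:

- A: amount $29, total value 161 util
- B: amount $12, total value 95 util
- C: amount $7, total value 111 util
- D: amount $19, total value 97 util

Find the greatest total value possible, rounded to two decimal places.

453.79

Take in order of value per unit:
- C (111/7 per unit): all 7 → value 111, running total 111.00
- B (95/12 per unit): all 12 → value 95, running total 206.00
- A (161/29 per unit): all 29 → value 161, running total 367.00
- D (97/19 per unit): 17 of 19 → value 17×97/19 = 86.7895, running total 453.79
Total 453.79.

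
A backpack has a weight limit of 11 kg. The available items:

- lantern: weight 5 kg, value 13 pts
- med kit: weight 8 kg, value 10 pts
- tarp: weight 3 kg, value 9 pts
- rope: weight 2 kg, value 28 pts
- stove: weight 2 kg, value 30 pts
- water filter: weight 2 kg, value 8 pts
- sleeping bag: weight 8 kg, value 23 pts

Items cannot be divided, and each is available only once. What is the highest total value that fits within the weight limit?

Check high-value combinations within 11 kg:
- lantern+rope+stove+water filter: weight 5+2+2+2=11, value 13+28+30+8=79
- tarp+rope+stove+water filter: weight 3+2+2+2=9, value 9+28+30+8=75
- lantern+rope+stove: weight 5+2+2=9, value 13+28+30=71
- tarp+rope+stove: weight 3+2+2=7, value 9+28+30=67
- rope+stove+water filter: weight 2+2+2=6, value 28+30+8=66
Best: 79 pts.

79 pts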